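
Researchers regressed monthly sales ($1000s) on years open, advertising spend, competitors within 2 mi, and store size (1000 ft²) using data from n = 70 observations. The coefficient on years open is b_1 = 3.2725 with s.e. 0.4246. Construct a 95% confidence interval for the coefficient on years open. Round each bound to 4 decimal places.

df = n − k − 1 = 70 − 4 − 1 = 65.
t* = t_{0.025, 65} = 1.997138.
Margin = t* × SE = 1.997138 × 0.4246 = 0.847985.
CI: 3.2725 ± 0.847985 → (2.4245, 4.1205).
With 95% confidence, each one-unit increase in years open is associated with a change of between 2.4245 and 4.1205 $1000s in monthly sales, holding the other predictors fixed.

(2.4245, 4.1205)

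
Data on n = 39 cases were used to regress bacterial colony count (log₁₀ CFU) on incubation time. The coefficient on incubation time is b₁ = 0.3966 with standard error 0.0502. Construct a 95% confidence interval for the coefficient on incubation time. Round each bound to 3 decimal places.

(0.295, 0.498)

df = n − 2 = 39 − 2 = 37.
t* = t_{0.025, 37} = 2.026192.
Margin = t* × SE = 2.026192 × 0.0502 = 0.10171.
CI: 0.3966 ± 0.10171 → (0.295, 0.498).
With 95% confidence, each one-unit increase in incubation time is associated with a change of between 0.295 and 0.498 log₁₀ CFU in bacterial colony count.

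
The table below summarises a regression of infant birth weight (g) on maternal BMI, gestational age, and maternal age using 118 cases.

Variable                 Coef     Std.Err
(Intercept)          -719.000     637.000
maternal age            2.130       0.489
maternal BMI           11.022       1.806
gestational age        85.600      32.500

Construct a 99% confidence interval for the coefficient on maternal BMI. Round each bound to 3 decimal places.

Read off: b = 11.022, SE = 1.806 for maternal BMI.
df = n − k − 1 = 118 − 3 − 1 = 114.
t* = t_{0.005, 114} = 2.619645.
Margin = t* × SE = 2.619645 × 1.806 = 4.73108.
CI: 11.022 ± 4.73108 → (6.291, 15.753).

(6.291, 15.753)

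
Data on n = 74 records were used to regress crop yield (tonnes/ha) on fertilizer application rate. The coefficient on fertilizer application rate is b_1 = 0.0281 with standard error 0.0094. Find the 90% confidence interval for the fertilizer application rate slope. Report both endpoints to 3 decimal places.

(0.012, 0.044)

df = n − 2 = 74 − 2 = 72.
t* = t_{0.05, 72} = 1.666294.
Margin = t* × SE = 1.666294 × 0.0094 = 0.01566.
CI: 0.0281 ± 0.01566 → (0.012, 0.044).
With 90% confidence, each one-unit increase in fertilizer application rate is associated with a change of between 0.012 and 0.044 tonnes/ha in crop yield.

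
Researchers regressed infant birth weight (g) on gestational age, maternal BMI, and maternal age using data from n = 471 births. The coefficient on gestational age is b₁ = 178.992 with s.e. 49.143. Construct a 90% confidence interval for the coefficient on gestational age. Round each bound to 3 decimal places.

df = n − k − 1 = 471 − 3 − 1 = 467.
t* = t_{0.05, 467} = 1.648123.
Margin = t* × SE = 1.648123 × 49.143 = 80.99371.
CI: 178.992 ± 80.99371 → (97.998, 259.986).
With 90% confidence, each one-unit increase in gestational age is associated with a change of between 97.998 and 259.986 g in infant birth weight, holding the other predictors fixed.

(97.998, 259.986)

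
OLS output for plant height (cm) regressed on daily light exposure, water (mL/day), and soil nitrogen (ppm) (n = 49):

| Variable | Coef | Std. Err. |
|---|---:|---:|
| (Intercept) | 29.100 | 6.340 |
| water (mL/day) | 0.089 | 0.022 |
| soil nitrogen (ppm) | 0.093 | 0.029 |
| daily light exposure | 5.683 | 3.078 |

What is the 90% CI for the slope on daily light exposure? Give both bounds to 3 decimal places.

(0.514, 10.852)

Read off: b = 5.683, SE = 3.078 for daily light exposure.
df = n − k − 1 = 49 − 3 − 1 = 45.
t* = t_{0.05, 45} = 1.679427.
Margin = t* × SE = 1.679427 × 3.078 = 5.16928.
CI: 5.683 ± 5.16928 → (0.514, 10.852).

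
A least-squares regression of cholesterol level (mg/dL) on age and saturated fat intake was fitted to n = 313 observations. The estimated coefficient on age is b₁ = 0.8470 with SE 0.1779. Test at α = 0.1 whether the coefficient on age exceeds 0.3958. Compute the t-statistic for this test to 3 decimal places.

t = 2.536

H₀: β₁ = 0.3958 vs H₁: β₁ > 0.3958.
t = (b₁ − β₁⁰)/SE = (0.8470 − 0.3958) / 0.1779 = 2.536.
df = n − k − 1 = 313 − 2 − 1 = 310.
One-sided p ≈ 0.0058, which is < 0.1, so reject H₀.
There is evidence that the true slope on age exceeds 0.3958 mg/dL per unit, holding the other predictors fixed.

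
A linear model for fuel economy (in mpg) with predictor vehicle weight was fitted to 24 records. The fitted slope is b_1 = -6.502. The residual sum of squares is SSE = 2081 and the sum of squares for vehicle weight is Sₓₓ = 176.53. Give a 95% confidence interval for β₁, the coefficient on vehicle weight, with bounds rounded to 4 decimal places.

MSE = SSE/(n − 2) = 2081/22 = 94.5909.
SE(b_1) = √(MSE/Sₓₓ) = √(94.5909/176.53) = 0.732007.
df = n − 2 = 22.
t* = t_{0.025, 22} = 2.073873.
Margin = t* × SE = 2.073873 × 0.732007 = 1.518090.
CI: -6.502 ± 1.518090 → (-8.0201, -4.9839).
With 95% confidence, each one-unit increase in vehicle weight is associated with a change of between -8.0201 and -4.9839 mpg in fuel economy.

(-8.0201, -4.9839)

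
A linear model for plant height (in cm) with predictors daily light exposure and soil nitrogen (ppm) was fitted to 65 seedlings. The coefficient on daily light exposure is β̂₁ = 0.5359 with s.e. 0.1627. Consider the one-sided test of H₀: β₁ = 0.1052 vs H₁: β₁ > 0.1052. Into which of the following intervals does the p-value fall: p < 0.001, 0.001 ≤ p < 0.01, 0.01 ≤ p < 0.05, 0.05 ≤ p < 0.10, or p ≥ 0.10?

0.001 ≤ p < 0.01

t = (0.5359 − 0.1052) / 0.1627 = 2.647.
df = n − k − 1 = 65 − 2 − 1 = 62.
One-sided p = P(T_{62} > t) ≈ 0.0051.
So 0.001 ≤ p < 0.01.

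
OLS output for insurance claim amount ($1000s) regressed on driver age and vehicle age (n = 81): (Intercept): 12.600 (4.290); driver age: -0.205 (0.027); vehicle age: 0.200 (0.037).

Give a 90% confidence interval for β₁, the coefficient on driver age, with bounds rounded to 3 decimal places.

(-0.250, -0.160)

Read off: b = -0.205, SE = 0.027 for driver age.
df = n − k − 1 = 81 − 2 − 1 = 78.
t* = t_{0.05, 78} = 1.664625.
Margin = t* × SE = 1.664625 × 0.027 = 0.04494.
CI: -0.205 ± 0.04494 → (-0.250, -0.160).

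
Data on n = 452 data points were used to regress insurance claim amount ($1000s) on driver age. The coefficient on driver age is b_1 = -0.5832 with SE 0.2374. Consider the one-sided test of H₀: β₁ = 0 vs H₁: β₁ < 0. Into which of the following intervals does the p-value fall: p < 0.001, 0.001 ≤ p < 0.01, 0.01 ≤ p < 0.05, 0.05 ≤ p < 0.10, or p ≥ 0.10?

t = -0.5832 / 0.2374 = -2.457.
df = n − 2 = 452 − 2 = 450.
One-sided p = P(T_{450} < t) ≈ 0.0072.
So 0.001 ≤ p < 0.01.

0.001 ≤ p < 0.01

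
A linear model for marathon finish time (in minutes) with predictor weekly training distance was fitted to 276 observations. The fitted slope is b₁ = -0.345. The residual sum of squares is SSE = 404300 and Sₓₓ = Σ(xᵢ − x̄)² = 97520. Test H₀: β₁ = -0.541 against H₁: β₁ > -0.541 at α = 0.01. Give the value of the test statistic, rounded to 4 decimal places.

MSE = SSE/(n − 2) = 404300/274 = 1475.55.
SE(b₁) = √(MSE/Sₓₓ) = √(1475.55/97520) = 0.123007.
t = (-0.345 − (-0.541)) / 0.123007 = 1.5934.
df = n − 2 = 274.
One-sided p ≈ 0.0561, which is ≥ 0.01, so fail to reject H₀.
The data do not give significant evidence that the true slope on weekly training distance exceeds -0.541 minutes per unit.

t = 1.5934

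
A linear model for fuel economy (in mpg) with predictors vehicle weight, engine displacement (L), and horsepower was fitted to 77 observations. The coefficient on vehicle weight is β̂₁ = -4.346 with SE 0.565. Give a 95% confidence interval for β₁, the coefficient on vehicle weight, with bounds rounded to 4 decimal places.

df = n − k − 1 = 77 − 3 − 1 = 73.
t* = t_{0.025, 73} = 1.992997.
Margin = t* × SE = 1.992997 × 0.565 = 1.126043.
CI: -4.346 ± 1.126043 → (-5.4720, -3.2200).
With 95% confidence, each one-unit increase in vehicle weight is associated with a change of between -5.4720 and -3.2200 mpg in fuel economy, holding the other predictors fixed.

(-5.4720, -3.2200)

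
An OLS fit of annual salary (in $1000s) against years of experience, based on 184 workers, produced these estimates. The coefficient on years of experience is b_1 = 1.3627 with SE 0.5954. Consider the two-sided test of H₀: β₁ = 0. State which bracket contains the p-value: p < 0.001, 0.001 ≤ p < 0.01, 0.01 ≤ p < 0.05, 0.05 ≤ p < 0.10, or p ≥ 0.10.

t = 1.3627 / 0.5954 = 2.289.
df = n − 2 = 184 − 2 = 182.
Two-sided p = 2·P(T_{182} > |t|) ≈ 0.0232.
So 0.01 ≤ p < 0.05.

0.01 ≤ p < 0.05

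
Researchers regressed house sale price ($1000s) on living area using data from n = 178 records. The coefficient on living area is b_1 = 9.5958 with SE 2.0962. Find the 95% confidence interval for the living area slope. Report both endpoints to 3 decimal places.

df = n − 2 = 178 − 2 = 176.
t* = t_{0.025, 176} = 1.973534.
Margin = t* × SE = 1.973534 × 2.0962 = 4.13692.
CI: 9.5958 ± 4.13692 → (5.459, 13.733).
With 95% confidence, each one-unit increase in living area is associated with a change of between 5.459 and 13.733 $1000s in house sale price.

(5.459, 13.733)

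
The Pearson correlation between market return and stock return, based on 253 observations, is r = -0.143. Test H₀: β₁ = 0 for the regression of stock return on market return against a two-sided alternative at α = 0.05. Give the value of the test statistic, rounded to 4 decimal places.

t = -2.2891

t = r·√(n − 2)/√(1 − r²) = -0.143·√251/√0.979551 = -2.2891.
df = n − 2 = 251.
Two-sided p ≈ 0.0229, which is < 0.05, so reject H₀.
There is evidence of a linear association between market return and stock return.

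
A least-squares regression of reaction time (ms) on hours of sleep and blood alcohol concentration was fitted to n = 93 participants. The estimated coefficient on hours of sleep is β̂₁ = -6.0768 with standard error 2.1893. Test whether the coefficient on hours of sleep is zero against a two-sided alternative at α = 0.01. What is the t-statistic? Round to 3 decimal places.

H₀: β₁ = 0 vs H₁: β₁ ≠ 0.
t = (β̂₁ − β₁⁰)/SE = -6.0768 / 2.1893 = -2.776.
df = n − k − 1 = 93 − 2 − 1 = 90.
Two-sided p ≈ 0.0067, which is < 0.01, so reject H₀.
There is evidence that hours of sleep is associated with reaction time, holding the other predictors fixed.

t = -2.776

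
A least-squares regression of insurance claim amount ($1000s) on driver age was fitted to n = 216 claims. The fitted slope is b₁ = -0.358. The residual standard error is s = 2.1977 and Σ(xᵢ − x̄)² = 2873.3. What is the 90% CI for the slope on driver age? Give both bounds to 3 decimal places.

(-0.426, -0.290)

SE(b₁) = s/√Sₓₓ = 2.1977/√2873.3 = 0.0409994.
df = n − 2 = 214.
t* = t_{0.05, 214} = 1.652005.
Margin = t* × SE = 1.652005 × 0.0409994 = 0.06773.
CI: -0.358 ± 0.06773 → (-0.426, -0.290).
With 90% confidence, each one-unit increase in driver age is associated with a change of between -0.426 and -0.290 $1000s in insurance claim amount.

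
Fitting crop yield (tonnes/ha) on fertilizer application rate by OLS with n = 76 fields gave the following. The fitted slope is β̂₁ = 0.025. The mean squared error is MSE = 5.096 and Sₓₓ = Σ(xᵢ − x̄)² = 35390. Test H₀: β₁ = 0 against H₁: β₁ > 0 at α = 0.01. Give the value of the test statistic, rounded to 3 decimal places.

SE(β̂₁) = √(MSE/Sₓₓ) = √(5.096/35390) = 0.0119998.
t = 0.025 / 0.0119998 = 2.083.
df = n − 2 = 74.
One-sided p ≈ 0.0203, which is ≥ 0.01, so fail to reject H₀.
The data do not give significant evidence that the true slope on fertilizer application rate is positive.

t = 2.083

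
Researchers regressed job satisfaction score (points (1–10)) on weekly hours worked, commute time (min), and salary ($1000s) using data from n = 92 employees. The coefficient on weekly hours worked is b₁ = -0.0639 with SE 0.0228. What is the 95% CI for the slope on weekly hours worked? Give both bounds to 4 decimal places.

(-0.1092, -0.0186)

df = n − k − 1 = 92 − 3 − 1 = 88.
t* = t_{0.025, 88} = 1.98729.
Margin = t* × SE = 1.98729 × 0.0228 = 0.045310.
CI: -0.0639 ± 0.045310 → (-0.1092, -0.0186).
With 95% confidence, each one-unit increase in weekly hours worked is associated with a change of between -0.1092 and -0.0186 points (1–10) in job satisfaction score, holding the other predictors fixed.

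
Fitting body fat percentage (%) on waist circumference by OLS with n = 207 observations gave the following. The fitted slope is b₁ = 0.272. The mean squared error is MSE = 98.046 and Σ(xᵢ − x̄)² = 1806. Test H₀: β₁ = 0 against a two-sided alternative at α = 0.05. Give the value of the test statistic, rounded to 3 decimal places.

t = 1.167

SE(b₁) = √(MSE/Sₓₓ) = √(98.046/1806) = 0.233.
t = 0.272 / 0.233 = 1.167.
df = n − 2 = 205.
Two-sided p ≈ 0.2444, which is ≥ 0.05, so fail to reject H₀.
The data do not give significant evidence of an association between waist circumference and body fat percentage.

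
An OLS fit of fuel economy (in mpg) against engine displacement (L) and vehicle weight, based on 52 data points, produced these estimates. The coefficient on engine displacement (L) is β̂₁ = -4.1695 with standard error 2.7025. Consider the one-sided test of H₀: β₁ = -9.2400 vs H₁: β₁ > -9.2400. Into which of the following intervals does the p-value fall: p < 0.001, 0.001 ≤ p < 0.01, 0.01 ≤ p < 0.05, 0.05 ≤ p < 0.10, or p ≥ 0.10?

0.01 ≤ p < 0.05

t = (-4.1695 − (-9.2400)) / 2.7025 = 1.876.
df = n − k − 1 = 52 − 2 − 1 = 49.
One-sided p = P(T_{49} > t) ≈ 0.0333.
So 0.01 ≤ p < 0.05.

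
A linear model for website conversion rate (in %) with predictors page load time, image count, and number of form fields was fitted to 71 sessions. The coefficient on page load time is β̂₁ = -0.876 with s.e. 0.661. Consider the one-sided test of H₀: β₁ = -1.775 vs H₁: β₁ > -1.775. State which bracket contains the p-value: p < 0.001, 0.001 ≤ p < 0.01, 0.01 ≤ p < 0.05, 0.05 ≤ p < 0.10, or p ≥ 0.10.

0.05 ≤ p < 0.10

t = (-0.876 − (-1.775)) / 0.661 = 1.360.
df = n − k − 1 = 71 − 3 − 1 = 67.
One-sided p = P(T_{67} > t) ≈ 0.0892.
So 0.05 ≤ p < 0.10.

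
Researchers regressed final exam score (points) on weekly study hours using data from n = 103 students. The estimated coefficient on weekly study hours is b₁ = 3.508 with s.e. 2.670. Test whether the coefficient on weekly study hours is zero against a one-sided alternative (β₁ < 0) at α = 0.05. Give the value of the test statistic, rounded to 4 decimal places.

H₀: β₁ = 0 vs H₁: β₁ < 0.
t = (b₁ − β₁⁰)/SE = 3.508 / 2.670 = 1.3139.
df = n − 2 = 103 − 2 = 101.
One-sided p ≈ 0.9041, which is ≥ 0.05, so fail to reject H₀.
The data do not give significant evidence that the true slope on weekly study hours is negative.

t = 1.3139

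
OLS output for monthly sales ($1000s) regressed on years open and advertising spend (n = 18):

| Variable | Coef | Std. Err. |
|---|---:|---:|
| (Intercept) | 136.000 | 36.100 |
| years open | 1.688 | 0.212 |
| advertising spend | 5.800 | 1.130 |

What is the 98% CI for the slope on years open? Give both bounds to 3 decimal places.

(1.136, 2.240)

Read off: b = 1.688, SE = 0.212 for years open.
df = n − k − 1 = 18 − 2 − 1 = 15.
t* = t_{0.01, 15} = 2.60248.
Margin = t* × SE = 2.60248 × 0.212 = 0.55173.
CI: 1.688 ± 0.55173 → (1.136, 2.240).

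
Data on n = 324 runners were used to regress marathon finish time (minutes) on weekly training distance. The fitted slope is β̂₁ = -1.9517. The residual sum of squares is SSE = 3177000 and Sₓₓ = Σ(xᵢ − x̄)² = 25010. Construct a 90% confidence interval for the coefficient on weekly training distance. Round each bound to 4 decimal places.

(-2.9878, -0.9156)

MSE = SSE/(n − 2) = 3177000/322 = 9866.46.
SE(β̂₁) = √(MSE/Sₓₓ) = √(9866.46/25010) = 0.628093.
df = n − 2 = 322.
t* = t_{0.05, 322} = 1.6496.
Margin = t* × SE = 1.6496 × 0.628093 = 1.036102.
CI: -1.9517 ± 1.036102 → (-2.9878, -0.9156).
With 90% confidence, each one-unit increase in weekly training distance is associated with a change of between -2.9878 and -0.9156 minutes in marathon finish time.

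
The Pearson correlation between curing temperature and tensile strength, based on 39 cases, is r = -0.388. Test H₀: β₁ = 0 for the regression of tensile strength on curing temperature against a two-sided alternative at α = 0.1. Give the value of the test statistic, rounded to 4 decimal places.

t = r·√(n − 2)/√(1 − r²) = -0.388·√37/√0.849456 = -2.5607.
df = n − 2 = 37.
Two-sided p ≈ 0.0147, which is < 0.1, so reject H₀.
There is evidence of a linear association between curing temperature and tensile strength.

t = -2.5607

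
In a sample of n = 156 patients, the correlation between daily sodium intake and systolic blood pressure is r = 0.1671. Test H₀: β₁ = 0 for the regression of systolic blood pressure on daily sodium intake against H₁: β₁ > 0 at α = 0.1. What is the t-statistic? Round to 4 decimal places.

t = 2.1032

t = r·√(n − 2)/√(1 − r²) = 0.1671·√154/√0.972078 = 2.1032.
df = n − 2 = 154.
One-sided p ≈ 0.0185, which is < 0.1, so reject H₀.
There is evidence of a linear association between daily sodium intake and systolic blood pressure.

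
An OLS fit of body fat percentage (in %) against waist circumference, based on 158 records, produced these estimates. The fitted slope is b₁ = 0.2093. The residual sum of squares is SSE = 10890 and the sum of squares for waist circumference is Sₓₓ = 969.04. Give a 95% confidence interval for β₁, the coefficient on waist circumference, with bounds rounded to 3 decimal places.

(-0.321, 0.739)

MSE = SSE/(n − 2) = 10890/156 = 69.8077.
SE(b₁) = √(MSE/Sₓₓ) = √(69.8077/969.04) = 0.268399.
df = n − 2 = 156.
t* = t_{0.025, 156} = 1.975288.
Margin = t* × SE = 1.975288 × 0.268399 = 0.53017.
CI: 0.2093 ± 0.53017 → (-0.321, 0.739).
With 95% confidence, each one-unit increase in waist circumference is associated with a change of between -0.321 and 0.739 % in body fat percentage.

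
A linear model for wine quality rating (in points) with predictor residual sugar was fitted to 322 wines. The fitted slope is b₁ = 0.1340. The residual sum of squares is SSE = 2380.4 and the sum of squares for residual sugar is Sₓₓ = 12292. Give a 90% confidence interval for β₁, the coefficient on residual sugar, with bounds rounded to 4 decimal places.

MSE = SSE/(n − 2) = 2380.4/320 = 7.43875.
SE(b₁) = √(MSE/Sₓₓ) = √(7.43875/12292) = 0.0246002.
df = n − 2 = 320.
t* = t_{0.05, 320} = 1.649629.
Margin = t* × SE = 1.649629 × 0.0246002 = 0.040581.
CI: 0.1340 ± 0.040581 → (0.0934, 0.1746).
With 90% confidence, each one-unit increase in residual sugar is associated with a change of between 0.0934 and 0.1746 points in wine quality rating.

(0.0934, 0.1746)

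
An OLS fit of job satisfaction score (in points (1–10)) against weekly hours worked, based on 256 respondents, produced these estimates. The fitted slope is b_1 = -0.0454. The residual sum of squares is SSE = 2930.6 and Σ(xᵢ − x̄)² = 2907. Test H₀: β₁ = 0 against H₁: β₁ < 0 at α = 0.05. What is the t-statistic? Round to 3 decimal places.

t = -0.721

MSE = SSE/(n − 2) = 2930.6/254 = 11.5378.
SE(b_1) = √(MSE/Sₓₓ) = √(11.5378/2907) = 0.0629998.
t = -0.0454 / 0.0629998 = -0.721.
df = n − 2 = 254.
One-sided p ≈ 0.2359, which is ≥ 0.05, so fail to reject H₀.
The data do not give significant evidence that the true slope on weekly hours worked is negative.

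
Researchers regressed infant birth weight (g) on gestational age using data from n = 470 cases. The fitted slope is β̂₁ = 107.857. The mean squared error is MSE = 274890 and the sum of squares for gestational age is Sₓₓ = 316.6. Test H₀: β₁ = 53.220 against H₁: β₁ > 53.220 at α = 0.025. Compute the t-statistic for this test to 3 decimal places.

SE(β̂₁) = √(MSE/Sₓₓ) = √(274890/316.6) = 29.4662.
t = (107.857 − 53.220) / 29.4662 = 1.854.
df = n − 2 = 468.
One-sided p ≈ 0.0322, which is ≥ 0.025, so fail to reject H₀.
The data do not give significant evidence that the true slope on gestational age exceeds 53.220 g per unit.

t = 1.854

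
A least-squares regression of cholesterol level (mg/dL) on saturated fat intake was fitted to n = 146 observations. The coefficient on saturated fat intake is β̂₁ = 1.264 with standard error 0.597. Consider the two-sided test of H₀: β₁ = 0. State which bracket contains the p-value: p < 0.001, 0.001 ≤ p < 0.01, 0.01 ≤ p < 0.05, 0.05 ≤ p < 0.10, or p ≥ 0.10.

0.01 ≤ p < 0.05

t = 1.264 / 0.597 = 2.117.
df = n − 2 = 146 − 2 = 144.
Two-sided p = 2·P(T_{144} > |t|) ≈ 0.0360.
So 0.01 ≤ p < 0.05.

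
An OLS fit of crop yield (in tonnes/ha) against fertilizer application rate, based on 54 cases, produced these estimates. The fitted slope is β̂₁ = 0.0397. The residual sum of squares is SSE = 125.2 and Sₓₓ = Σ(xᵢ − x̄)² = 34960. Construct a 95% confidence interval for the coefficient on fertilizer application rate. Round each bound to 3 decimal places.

MSE = SSE/(n − 2) = 125.2/52 = 2.40769.
SE(β̂₁) = √(MSE/Sₓₓ) = √(2.40769/34960) = 0.00829879.
df = n − 2 = 52.
t* = t_{0.025, 52} = 2.006647.
Margin = t* × SE = 2.006647 × 0.00829879 = 0.01665.
CI: 0.0397 ± 0.01665 → (0.023, 0.056).
With 95% confidence, each one-unit increase in fertilizer application rate is associated with a change of between 0.023 and 0.056 tonnes/ha in crop yield.

(0.023, 0.056)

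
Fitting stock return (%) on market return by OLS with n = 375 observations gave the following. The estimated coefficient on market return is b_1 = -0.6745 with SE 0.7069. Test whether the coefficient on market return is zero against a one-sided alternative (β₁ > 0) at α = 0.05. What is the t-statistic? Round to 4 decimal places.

t = -0.9542

H₀: β₁ = 0 vs H₁: β₁ > 0.
t = (b_1 − β₁⁰)/SE = -0.6745 / 0.7069 = -0.9542.
df = n − 2 = 375 − 2 = 373.
One-sided p ≈ 0.8297, which is ≥ 0.05, so fail to reject H₀.
The data do not give significant evidence that the true slope on market return is positive.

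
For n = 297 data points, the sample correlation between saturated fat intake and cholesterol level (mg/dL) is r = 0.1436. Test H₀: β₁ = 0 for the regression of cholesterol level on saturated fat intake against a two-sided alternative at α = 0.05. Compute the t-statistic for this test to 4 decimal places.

t = r·√(n − 2)/√(1 − r²) = 0.1436·√295/√0.979379 = 2.4922.
df = n − 2 = 295.
Two-sided p ≈ 0.0132, which is < 0.05, so reject H₀.
There is evidence of a linear association between saturated fat intake and cholesterol level.

t = 2.4922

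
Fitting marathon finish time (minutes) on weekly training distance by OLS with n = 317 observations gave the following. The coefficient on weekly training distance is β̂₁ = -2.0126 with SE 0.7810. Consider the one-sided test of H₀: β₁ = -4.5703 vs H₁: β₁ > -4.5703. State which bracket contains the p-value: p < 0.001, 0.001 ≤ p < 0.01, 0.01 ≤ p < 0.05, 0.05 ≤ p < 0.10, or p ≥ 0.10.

t = (-2.0126 − (-4.5703)) / 0.7810 = 3.275.
df = n − 2 = 317 − 2 = 315.
One-sided p = P(T_{315} > t) ≈ 0.0006.
So p < 0.001.

p < 0.001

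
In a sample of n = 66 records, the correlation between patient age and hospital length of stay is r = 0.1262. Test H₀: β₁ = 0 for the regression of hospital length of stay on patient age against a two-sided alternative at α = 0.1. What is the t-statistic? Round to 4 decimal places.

t = r·√(n − 2)/√(1 − r²) = 0.1262·√64/√0.984074 = 1.0177.
df = n − 2 = 64.
Two-sided p ≈ 0.3126, which is ≥ 0.1, so fail to reject H₀.
The data do not give significant evidence of a linear association between patient age and hospital length of stay.

t = 1.0177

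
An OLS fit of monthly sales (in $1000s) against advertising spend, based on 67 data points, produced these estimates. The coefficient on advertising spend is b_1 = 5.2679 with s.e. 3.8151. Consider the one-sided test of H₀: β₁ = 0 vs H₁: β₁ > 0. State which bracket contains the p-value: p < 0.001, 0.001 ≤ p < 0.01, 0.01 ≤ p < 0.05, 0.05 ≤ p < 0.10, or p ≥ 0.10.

0.05 ≤ p < 0.10

t = 5.2679 / 3.8151 = 1.381.
df = n − 2 = 67 − 2 = 65.
One-sided p = P(T_{65} > t) ≈ 0.0860.
So 0.05 ≤ p < 0.10.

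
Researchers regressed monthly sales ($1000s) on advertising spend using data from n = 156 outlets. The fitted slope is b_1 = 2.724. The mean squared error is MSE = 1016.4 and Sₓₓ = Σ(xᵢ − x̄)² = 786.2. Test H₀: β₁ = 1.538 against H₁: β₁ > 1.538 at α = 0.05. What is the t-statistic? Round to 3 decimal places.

SE(b_1) = √(MSE/Sₓₓ) = √(1016.4/786.2) = 1.13701.
t = (2.724 − 1.538) / 1.13701 = 1.043.
df = n − 2 = 154.
One-sided p ≈ 0.1493, which is ≥ 0.05, so fail to reject H₀.
The data do not give significant evidence that the true slope on advertising spend exceeds 1.538 $1000s per unit.

t = 1.043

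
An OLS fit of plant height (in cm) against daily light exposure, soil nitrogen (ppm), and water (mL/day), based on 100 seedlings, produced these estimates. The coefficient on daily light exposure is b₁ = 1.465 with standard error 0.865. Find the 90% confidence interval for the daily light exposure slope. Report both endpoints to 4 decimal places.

(0.0283, 2.9017)

df = n − k − 1 = 100 − 3 − 1 = 96.
t* = t_{0.05, 96} = 1.660881.
Margin = t* × SE = 1.660881 × 0.865 = 1.436662.
CI: 1.465 ± 1.436662 → (0.0283, 2.9017).
With 90% confidence, each one-unit increase in daily light exposure is associated with a change of between 0.0283 and 2.9017 cm in plant height, holding the other predictors fixed.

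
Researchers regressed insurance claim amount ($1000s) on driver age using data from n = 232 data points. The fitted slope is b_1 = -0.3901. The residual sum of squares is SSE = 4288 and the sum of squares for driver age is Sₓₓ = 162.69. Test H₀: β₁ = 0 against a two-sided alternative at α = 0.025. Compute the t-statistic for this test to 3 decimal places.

t = -1.152

MSE = SSE/(n − 2) = 4288/230 = 18.6435.
SE(b_1) = √(MSE/Sₓₓ) = √(18.6435/162.69) = 0.338519.
t = -0.3901 / 0.338519 = -1.152.
df = n − 2 = 230.
Two-sided p ≈ 0.2504, which is ≥ 0.025, so fail to reject H₀.
The data do not give significant evidence of an association between driver age and insurance claim amount.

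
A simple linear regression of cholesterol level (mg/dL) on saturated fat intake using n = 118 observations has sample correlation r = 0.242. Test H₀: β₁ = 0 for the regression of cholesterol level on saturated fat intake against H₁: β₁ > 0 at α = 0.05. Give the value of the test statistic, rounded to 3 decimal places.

t = 2.686

t = r·√(n − 2)/√(1 − r²) = 0.242·√116/√0.941436 = 2.686.
df = n − 2 = 116.
One-sided p ≈ 0.0041, which is < 0.05, so reject H₀.
There is evidence of a linear association between saturated fat intake and cholesterol level.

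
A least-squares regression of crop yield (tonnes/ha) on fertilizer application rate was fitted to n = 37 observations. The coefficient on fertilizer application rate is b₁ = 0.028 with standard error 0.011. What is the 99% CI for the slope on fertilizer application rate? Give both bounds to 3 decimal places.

df = n − 2 = 37 − 2 = 35.
t* = t_{0.005, 35} = 2.723806.
Margin = t* × SE = 2.723806 × 0.011 = 0.02996.
CI: 0.028 ± 0.02996 → (-0.002, 0.058).
With 99% confidence, each one-unit increase in fertilizer application rate is associated with a change of between -0.002 and 0.058 tonnes/ha in crop yield.

(-0.002, 0.058)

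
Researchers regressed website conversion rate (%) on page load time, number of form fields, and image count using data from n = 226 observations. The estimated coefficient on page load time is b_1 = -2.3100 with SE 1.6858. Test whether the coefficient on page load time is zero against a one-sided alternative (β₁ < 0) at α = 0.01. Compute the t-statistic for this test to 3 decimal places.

H₀: β₁ = 0 vs H₁: β₁ < 0.
t = (b_1 − β₁⁰)/SE = -2.3100 / 1.6858 = -1.370.
df = n − k − 1 = 226 − 3 − 1 = 222.
One-sided p ≈ 0.0860, which is ≥ 0.01, so fail to reject H₀.
The data do not give significant evidence that the true slope on page load time is negative, holding the other predictors fixed.

t = -1.370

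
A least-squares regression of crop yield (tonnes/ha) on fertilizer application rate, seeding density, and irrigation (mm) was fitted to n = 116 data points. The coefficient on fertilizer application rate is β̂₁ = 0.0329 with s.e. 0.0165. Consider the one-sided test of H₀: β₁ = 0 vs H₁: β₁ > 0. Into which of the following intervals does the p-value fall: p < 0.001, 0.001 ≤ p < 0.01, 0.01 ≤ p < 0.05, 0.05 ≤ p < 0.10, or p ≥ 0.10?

0.01 ≤ p < 0.05

t = 0.0329 / 0.0165 = 1.994.
df = n − k − 1 = 116 − 3 − 1 = 112.
One-sided p = P(T_{112} > t) ≈ 0.0243.
So 0.01 ≤ p < 0.05.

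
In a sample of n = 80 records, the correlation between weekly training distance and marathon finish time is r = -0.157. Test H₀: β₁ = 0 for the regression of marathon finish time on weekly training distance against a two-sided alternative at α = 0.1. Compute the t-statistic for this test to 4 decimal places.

t = r·√(n − 2)/√(1 − r²) = -0.157·√78/√0.975351 = -1.4040.
df = n − 2 = 78.
Two-sided p ≈ 0.1643, which is ≥ 0.1, so fail to reject H₀.
The data do not give significant evidence of a linear association between weekly training distance and marathon finish time.

t = -1.4040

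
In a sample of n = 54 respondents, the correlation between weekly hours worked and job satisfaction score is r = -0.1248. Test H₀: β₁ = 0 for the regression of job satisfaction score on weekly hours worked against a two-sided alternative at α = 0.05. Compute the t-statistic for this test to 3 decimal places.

t = r·√(n − 2)/√(1 − r²) = -0.1248·√52/√0.984425 = -0.907.
df = n − 2 = 52.
Two-sided p ≈ 0.3686, which is ≥ 0.05, so fail to reject H₀.
The data do not give significant evidence of a linear association between weekly hours worked and job satisfaction score.

t = -0.907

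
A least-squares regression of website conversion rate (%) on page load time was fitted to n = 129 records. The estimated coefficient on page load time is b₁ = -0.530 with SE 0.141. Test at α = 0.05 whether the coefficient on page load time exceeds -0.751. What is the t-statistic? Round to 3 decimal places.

H₀: β₁ = -0.751 vs H₁: β₁ > -0.751.
t = (b₁ − β₁⁰)/SE = (-0.530 − (-0.751)) / 0.141 = 1.567.
df = n − 2 = 129 − 2 = 127.
One-sided p ≈ 0.0598, which is ≥ 0.05, so fail to reject H₀.
The data do not give significant evidence that the true slope on page load time exceeds -0.751 % per unit.

t = 1.567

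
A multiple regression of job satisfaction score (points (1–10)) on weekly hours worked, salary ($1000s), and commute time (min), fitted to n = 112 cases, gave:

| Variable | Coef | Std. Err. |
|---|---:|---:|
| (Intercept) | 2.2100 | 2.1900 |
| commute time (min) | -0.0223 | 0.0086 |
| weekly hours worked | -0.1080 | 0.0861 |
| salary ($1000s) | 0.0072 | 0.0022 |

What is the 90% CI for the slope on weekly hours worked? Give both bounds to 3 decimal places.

Read off: b = -0.1080, SE = 0.0861 for weekly hours worked.
df = n − k − 1 = 112 − 3 − 1 = 108.
t* = t_{0.05, 108} = 1.659085.
Margin = t* × SE = 1.659085 × 0.0861 = 0.14285.
CI: -0.1080 ± 0.14285 → (-0.251, 0.035).

(-0.251, 0.035)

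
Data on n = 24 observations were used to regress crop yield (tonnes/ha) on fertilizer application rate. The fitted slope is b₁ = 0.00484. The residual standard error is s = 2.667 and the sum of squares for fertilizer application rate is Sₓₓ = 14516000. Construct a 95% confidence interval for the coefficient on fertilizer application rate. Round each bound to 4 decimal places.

(0.0034, 0.0063)

SE(b₁) = s/√Sₓₓ = 2.667/√14516000 = 0.000700002.
df = n − 2 = 22.
t* = t_{0.025, 22} = 2.073873.
Margin = t* × SE = 2.073873 × 0.000700002 = 0.001452.
CI: 0.00484 ± 0.001452 → (0.0034, 0.0063).
With 95% confidence, each one-unit increase in fertilizer application rate is associated with a change of between 0.0034 and 0.0063 tonnes/ha in crop yield.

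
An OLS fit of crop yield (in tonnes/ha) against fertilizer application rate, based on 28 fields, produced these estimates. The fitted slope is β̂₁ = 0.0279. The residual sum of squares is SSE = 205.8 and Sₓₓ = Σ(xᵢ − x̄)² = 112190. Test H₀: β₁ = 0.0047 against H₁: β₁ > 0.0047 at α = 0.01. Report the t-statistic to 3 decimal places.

t = 2.762

MSE = SSE/(n − 2) = 205.8/26 = 7.91538.
SE(β̂₁) = √(MSE/Sₓₓ) = √(7.91538/112190) = 0.00839961.
t = (0.0279 − 0.0047) / 0.00839961 = 2.762.
df = n − 2 = 26.
One-sided p ≈ 0.0052, which is < 0.01, so reject H₀.
There is evidence that the true slope on fertilizer application rate exceeds 0.0047 tonnes/ha per unit.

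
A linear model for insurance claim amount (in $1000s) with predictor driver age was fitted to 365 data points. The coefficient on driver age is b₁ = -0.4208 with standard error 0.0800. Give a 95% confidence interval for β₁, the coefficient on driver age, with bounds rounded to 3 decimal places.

df = n − 2 = 365 − 2 = 363.
t* = t_{0.025, 363} = 1.966521.
Margin = t* × SE = 1.966521 × 0.0800 = 0.15732.
CI: -0.4208 ± 0.15732 → (-0.578, -0.263).
With 95% confidence, each one-unit increase in driver age is associated with a change of between -0.578 and -0.263 $1000s in insurance claim amount.

(-0.578, -0.263)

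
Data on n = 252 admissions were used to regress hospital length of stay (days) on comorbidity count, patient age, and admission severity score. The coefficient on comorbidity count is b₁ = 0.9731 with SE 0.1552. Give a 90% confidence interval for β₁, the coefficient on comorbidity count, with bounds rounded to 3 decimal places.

df = n − k − 1 = 252 − 3 − 1 = 248.
t* = t_{0.05, 248} = 1.651021.
Margin = t* × SE = 1.651021 × 0.1552 = 0.25624.
CI: 0.9731 ± 0.25624 → (0.717, 1.229).
With 90% confidence, each one-unit increase in comorbidity count is associated with a change of between 0.717 and 1.229 days in hospital length of stay, holding the other predictors fixed.

(0.717, 1.229)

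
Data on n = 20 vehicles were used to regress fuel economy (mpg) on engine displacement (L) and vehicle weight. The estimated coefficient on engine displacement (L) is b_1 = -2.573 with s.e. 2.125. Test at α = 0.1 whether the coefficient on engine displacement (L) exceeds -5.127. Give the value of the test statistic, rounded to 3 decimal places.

t = 1.202

H₀: β₁ = -5.127 vs H₁: β₁ > -5.127.
t = (b_1 − β₁⁰)/SE = (-2.573 − (-5.127)) / 2.125 = 1.202.
df = n − k − 1 = 20 − 2 − 1 = 17.
One-sided p ≈ 0.1229, which is ≥ 0.1, so fail to reject H₀.
The data do not give significant evidence that the true slope on engine displacement (L) exceeds -5.127 mpg per unit, holding the other predictors fixed.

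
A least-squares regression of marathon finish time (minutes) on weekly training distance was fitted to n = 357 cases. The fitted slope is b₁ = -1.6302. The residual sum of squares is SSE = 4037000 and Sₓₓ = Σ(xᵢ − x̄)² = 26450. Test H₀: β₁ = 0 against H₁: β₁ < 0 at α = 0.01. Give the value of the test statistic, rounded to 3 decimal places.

MSE = SSE/(n − 2) = 4037000/355 = 11371.8.
SE(b₁) = √(MSE/Sₓₓ) = √(11371.8/26450) = 0.655696.
t = -1.6302 / 0.655696 = -2.486.
df = n − 2 = 355.
One-sided p ≈ 0.0067, which is < 0.01, so reject H₀.
There is evidence that the true slope on weekly training distance is negative.

t = -2.486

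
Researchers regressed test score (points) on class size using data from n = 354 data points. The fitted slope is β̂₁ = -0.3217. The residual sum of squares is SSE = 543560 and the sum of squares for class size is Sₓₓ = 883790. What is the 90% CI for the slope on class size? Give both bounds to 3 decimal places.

(-0.391, -0.253)

MSE = SSE/(n − 2) = 543560/352 = 1544.2.
SE(β̂₁) = √(MSE/Sₓₓ) = √(1544.2/883790) = 0.0418002.
df = n − 2 = 352.
t* = t_{0.05, 352} = 1.649194.
Margin = t* × SE = 1.649194 × 0.0418002 = 0.06894.
CI: -0.3217 ± 0.06894 → (-0.391, -0.253).
With 90% confidence, each one-unit increase in class size is associated with a change of between -0.391 and -0.253 points in test score.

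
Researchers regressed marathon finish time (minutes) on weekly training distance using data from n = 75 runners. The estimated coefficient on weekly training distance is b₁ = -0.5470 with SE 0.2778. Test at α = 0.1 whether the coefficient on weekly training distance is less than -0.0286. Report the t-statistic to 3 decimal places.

H₀: β₁ = -0.0286 vs H₁: β₁ < -0.0286.
t = (b₁ − β₁⁰)/SE = (-0.5470 − (-0.0286)) / 0.2778 = -1.866.
df = n − 2 = 75 − 2 = 73.
One-sided p ≈ 0.0330, which is < 0.1, so reject H₀.
There is evidence that the true slope on weekly training distance is below -0.0286 minutes per unit.

t = -1.866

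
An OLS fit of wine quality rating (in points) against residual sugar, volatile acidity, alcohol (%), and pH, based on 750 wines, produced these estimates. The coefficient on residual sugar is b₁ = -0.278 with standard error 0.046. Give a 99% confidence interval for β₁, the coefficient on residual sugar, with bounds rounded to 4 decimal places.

df = n − k − 1 = 750 − 4 − 1 = 745.
t* = t_{0.005, 745} = 2.582445.
Margin = t* × SE = 2.582445 × 0.046 = 0.118792.
CI: -0.278 ± 0.118792 → (-0.3968, -0.1592).
With 99% confidence, each one-unit increase in residual sugar is associated with a change of between -0.3968 and -0.1592 points in wine quality rating, holding the other predictors fixed.

(-0.3968, -0.1592)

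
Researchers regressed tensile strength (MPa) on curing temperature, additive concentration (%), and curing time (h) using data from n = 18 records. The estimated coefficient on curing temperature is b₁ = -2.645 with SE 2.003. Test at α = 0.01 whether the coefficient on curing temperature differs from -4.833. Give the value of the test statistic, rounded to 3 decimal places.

t = 1.092

H₀: β₁ = -4.833 vs H₁: β₁ ≠ -4.833.
t = (b₁ − β₁⁰)/SE = (-2.645 − (-4.833)) / 2.003 = 1.092.
df = n − k − 1 = 18 − 3 − 1 = 14.
Two-sided p ≈ 0.2931, which is ≥ 0.01, so fail to reject H₀.
The data are consistent with a true slope of -4.833 MPa per unit of curing temperature, holding the other predictors fixed.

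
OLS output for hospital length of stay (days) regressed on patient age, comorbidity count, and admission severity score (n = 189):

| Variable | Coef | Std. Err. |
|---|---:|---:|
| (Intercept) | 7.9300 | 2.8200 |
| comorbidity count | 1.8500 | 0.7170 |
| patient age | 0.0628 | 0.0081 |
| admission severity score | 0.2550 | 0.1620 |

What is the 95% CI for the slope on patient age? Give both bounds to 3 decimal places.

(0.047, 0.079)

Read off: b = 0.0628, SE = 0.0081 for patient age.
df = n − k − 1 = 189 − 3 − 1 = 185.
t* = t_{0.025, 185} = 1.97287.
Margin = t* × SE = 1.97287 × 0.0081 = 0.01598.
CI: 0.0628 ± 0.01598 → (0.047, 0.079).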